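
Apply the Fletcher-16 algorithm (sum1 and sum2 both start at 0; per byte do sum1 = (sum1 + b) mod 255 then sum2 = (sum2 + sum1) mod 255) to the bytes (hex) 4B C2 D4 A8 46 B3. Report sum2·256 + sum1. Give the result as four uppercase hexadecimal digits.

Running sums (mod 255):
  after byte 0 (4B): sum1=75, sum2=75
  after byte 1 (C2): sum1=14, sum2=89
  after byte 2 (D4): sum1=226, sum2=60
  after byte 3 (A8): sum1=139, sum2=199
  after byte 4 (46): sum1=209, sum2=153
  after byte 5 (B3): sum1=133, sum2=31
Checksum = sum2·256 + sum1 = 31·256 + 133 = 8069 = 0x1F85.

1F85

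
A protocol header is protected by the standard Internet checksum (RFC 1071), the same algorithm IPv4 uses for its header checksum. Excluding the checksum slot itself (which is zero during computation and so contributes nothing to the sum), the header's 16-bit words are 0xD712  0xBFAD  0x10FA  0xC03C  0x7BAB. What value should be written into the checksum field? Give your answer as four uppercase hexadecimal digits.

One's-complement addition (fold any carry out of bit 15 back into bit 0):
  0xD712 + 0xBFAD = 0x196BF → wrap carry → 0x96C0
  0x96C0 + 0x10FA = 0x0A7BA
  0xA7BA + 0xC03C = 0x167F6 → wrap carry → 0x67F7
  0x67F7 + 0x7BAB = 0x0E3A2
One's-complement sum = 0xE3A2.
Checksum = ~0xE3A2 & 0xFFFF = 0x1C5D.

1C5D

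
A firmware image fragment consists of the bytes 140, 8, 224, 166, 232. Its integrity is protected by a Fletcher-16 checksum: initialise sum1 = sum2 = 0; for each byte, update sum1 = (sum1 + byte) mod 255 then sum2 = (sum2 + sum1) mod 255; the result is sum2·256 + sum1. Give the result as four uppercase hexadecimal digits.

Running sums (mod 255):
  after byte 0 (140): sum1=140, sum2=140
  after byte 1 (8): sum1=148, sum2=33
  after byte 2 (224): sum1=117, sum2=150
  after byte 3 (166): sum1=28, sum2=178
  after byte 4 (232): sum1=5, sum2=183
Checksum = sum2·256 + sum1 = 183·256 + 5 = 46853 = 0xB705.

B705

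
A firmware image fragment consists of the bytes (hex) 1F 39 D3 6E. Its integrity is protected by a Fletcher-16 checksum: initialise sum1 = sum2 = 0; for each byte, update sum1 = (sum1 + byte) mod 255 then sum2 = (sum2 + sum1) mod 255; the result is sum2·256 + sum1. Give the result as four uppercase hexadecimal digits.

3E9A

Running sums (mod 255):
  after byte 0 (1F): sum1=31, sum2=31
  after byte 1 (39): sum1=88, sum2=119
  after byte 2 (D3): sum1=44, sum2=163
  after byte 3 (6E): sum1=154, sum2=62
Checksum = sum2·256 + sum1 = 62·256 + 154 = 16026 = 0x3E9A.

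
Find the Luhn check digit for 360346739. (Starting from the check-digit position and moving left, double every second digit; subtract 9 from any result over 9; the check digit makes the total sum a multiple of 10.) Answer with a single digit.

Partial digits right→left: 9 3 7 6 4 3 0 6 3
Double every second digit counting from the check-digit position (so the 1st, 3rd, 5th, ... of the partial from the right).
  doubled (with −9 where >9): 9 5 8 0 6 → sum 28
  kept as-is: 3 6 3 6 → sum 18
Total = 28 + 18 = 46.
Check digit = (10 − (46 mod 10)) mod 10 = 4.

4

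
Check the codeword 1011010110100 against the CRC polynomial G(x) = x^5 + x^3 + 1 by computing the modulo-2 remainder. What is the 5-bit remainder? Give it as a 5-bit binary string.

00000

Modulo-2 division of 1011010110100 by 101001:
  pos 0: 101101 XOR 101001 = 000100
  pos 3: 100011 XOR 101001 = 001010
  pos 5: 101001 XOR 101001 = 000000
Remainder = 00000 (zero — the frame passes the CRC check).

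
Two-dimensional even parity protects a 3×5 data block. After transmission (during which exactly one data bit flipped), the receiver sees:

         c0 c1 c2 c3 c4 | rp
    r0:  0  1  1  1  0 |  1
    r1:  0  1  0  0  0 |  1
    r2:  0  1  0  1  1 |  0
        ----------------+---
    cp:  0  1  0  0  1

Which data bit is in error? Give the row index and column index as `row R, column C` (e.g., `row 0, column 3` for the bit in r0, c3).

Recompute each row's even parity and compare to rp:
  r0: data parity 1, sent rp 1 → ok
  r1: data parity 1, sent rp 1 → ok
  r2: data parity 1, sent rp 0 → mismatch
Recompute each column's even parity and compare to cp:
  c0: data parity 0, sent cp 0 → ok
  c1: data parity 1, sent cp 1 → ok
  c2: data parity 1, sent cp 0 → mismatch
  c3: data parity 0, sent cp 0 → ok
  c4: data parity 1, sent cp 1 → ok
Exactly one row (r2) and one column (c2) fail → the flipped bit is at their intersection.

row 2, column 2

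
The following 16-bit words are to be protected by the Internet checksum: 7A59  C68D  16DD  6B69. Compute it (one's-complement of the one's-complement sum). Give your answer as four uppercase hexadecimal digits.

3CD2

One's-complement addition (fold any carry out of bit 15 back into bit 0):
  0x7A59 + 0xC68D = 0x140E6 → wrap carry → 0x40E7
  0x40E7 + 0x16DD = 0x057C4
  0x57C4 + 0x6B69 = 0x0C32D
One's-complement sum = 0xC32D.
Checksum = ~0xC32D & 0xFFFF = 0x3CD2.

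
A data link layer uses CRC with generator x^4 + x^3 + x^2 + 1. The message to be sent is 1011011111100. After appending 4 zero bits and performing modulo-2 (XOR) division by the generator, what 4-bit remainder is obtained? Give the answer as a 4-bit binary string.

Append 4 zeros: 10110111111000000. Divide by 11101 (XOR where the leading bit is 1):
  pos 0: 10110 XOR 11101 = 01011
  pos 1: 10111 XOR 11101 = 01010
  pos 2: 10101 XOR 11101 = 01000
  pos 3: 10001 XOR 11101 = 01100
  pos 4: 11001 XOR 11101 = 00100
  pos 6: 10011 XOR 11101 = 01110
  pos 7: 11100 XOR 11101 = 00001
  pos 11: 10000 XOR 11101 = 01101
  pos 12: 11010 XOR 11101 = 00111
Remainder (last 4 bits) = 0111. This is the CRC / FCS.

0111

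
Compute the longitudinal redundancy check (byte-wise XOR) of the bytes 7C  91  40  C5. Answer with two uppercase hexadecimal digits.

XOR the bytes together:
  start with 0x7C
  0x7C ⊕ 0x91 = 0xED
  0xED ⊕ 0x40 = 0xAD
  0xAD ⊕ 0xC5 = 0x68

68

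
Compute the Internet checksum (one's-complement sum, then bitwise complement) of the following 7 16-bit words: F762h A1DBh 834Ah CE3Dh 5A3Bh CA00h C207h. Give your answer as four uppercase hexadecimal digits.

2EF5

One's-complement addition (fold any carry out of bit 15 back into bit 0):
  0xF762 + 0xA1DB = 0x1993D → wrap carry → 0x993E
  0x993E + 0x834A = 0x11C88 → wrap carry → 0x1C89
  0x1C89 + 0xCE3D = 0x0EAC6
  0xEAC6 + 0x5A3B = 0x14501 → wrap carry → 0x4502
  0x4502 + 0xCA00 = 0x10F02 → wrap carry → 0x0F03
  0x0F03 + 0xC207 = 0x0D10A
One's-complement sum = 0xD10A.
Checksum = ~0xD10A & 0xFFFF = 0x2EF5.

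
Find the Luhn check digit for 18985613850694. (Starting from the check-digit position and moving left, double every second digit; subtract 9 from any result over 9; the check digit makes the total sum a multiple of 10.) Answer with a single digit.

2

Partial digits right→left: 4 9 6 0 5 8 3 1 6 5 8 9 8 1
Double every second digit counting from the check-digit position (so the 1st, 3rd, 5th, ... of the partial from the right).
  doubled (with −9 where >9): 8 3 1 6 3 7 7 → sum 35
  kept as-is: 9 0 8 1 5 9 1 → sum 33
Total = 35 + 33 = 68.
Check digit = (10 − (68 mod 10)) mod 10 = 2.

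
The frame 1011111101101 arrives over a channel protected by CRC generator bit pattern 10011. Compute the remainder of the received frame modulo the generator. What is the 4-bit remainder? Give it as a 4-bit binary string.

1011

Modulo-2 division of 1011111101101 by 10011:
  pos 0: 10111 XOR 10011 = 00100
  pos 2: 10011 XOR 10011 = 00000
  pos 7: 10110 XOR 10011 = 00101
Remainder = 1011 (nonzero — an error is detected).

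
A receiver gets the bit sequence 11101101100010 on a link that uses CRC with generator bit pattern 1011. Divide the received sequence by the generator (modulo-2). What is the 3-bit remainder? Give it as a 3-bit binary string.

010

Modulo-2 division of 11101101100010 by 1011:
  pos 0: 1110 XOR 1011 = 0101
  pos 1: 1011 XOR 1011 = 0000
  pos 5: 1011 XOR 1011 = 0000
Remainder = 010 (nonzero — an error is detected).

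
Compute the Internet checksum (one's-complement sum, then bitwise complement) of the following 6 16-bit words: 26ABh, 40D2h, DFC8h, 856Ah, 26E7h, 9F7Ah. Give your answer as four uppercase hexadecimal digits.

One's-complement addition (fold any carry out of bit 15 back into bit 0):
  0x26AB + 0x40D2 = 0x0677D
  0x677D + 0xDFC8 = 0x14745 → wrap carry → 0x4746
  0x4746 + 0x856A = 0x0CCB0
  0xCCB0 + 0x26E7 = 0x0F397
  0xF397 + 0x9F7A = 0x19311 → wrap carry → 0x9312
One's-complement sum = 0x9312.
Checksum = ~0x9312 & 0xFFFF = 0x6CED.

6CED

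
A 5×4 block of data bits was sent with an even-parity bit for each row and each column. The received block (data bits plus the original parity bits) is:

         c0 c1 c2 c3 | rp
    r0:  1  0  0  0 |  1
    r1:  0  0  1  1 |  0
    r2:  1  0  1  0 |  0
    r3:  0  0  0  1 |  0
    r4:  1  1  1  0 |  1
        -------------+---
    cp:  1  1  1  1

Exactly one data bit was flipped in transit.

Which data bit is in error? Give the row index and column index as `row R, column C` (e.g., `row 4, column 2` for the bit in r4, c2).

row 3, column 3

Recompute each row's even parity and compare to rp:
  r0: data parity 1, sent rp 1 → ok
  r1: data parity 0, sent rp 0 → ok
  r2: data parity 0, sent rp 0 → ok
  r3: data parity 1, sent rp 0 → mismatch
  r4: data parity 1, sent rp 1 → ok
Recompute each column's even parity and compare to cp:
  c0: data parity 1, sent cp 1 → ok
  c1: data parity 1, sent cp 1 → ok
  c2: data parity 1, sent cp 1 → ok
  c3: data parity 0, sent cp 1 → mismatch
Exactly one row (r3) and one column (c3) fail → the flipped bit is at their intersection.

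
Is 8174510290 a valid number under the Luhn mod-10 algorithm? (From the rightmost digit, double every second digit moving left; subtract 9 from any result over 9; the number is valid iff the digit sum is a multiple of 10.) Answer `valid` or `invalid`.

From the right, keep odd positions and double even positions (subtract 9 from any doubled value over 9):
  doubled (positions 2,4,...): 9 0 1 5 7 → sum 22
  kept (positions 1,3,...): 0 2 1 4 1 → sum 8
Total = 30.
30 mod 10 = 0, so the number is valid.

valid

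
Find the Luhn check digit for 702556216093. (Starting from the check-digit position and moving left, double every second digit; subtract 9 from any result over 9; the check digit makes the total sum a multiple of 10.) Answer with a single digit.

7

Partial digits right→left: 3 9 0 6 1 2 6 5 5 2 0 7
Double every second digit counting from the check-digit position (so the 1st, 3rd, 5th, ... of the partial from the right).
  doubled (with −9 where >9): 6 0 2 3 1 0 → sum 12
  kept as-is: 9 6 2 5 2 7 → sum 31
Total = 12 + 31 = 43.
Check digit = (10 − (43 mod 10)) mod 10 = 7.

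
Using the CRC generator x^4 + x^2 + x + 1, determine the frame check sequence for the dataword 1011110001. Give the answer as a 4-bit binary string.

Append 4 zeros: 10111100010000. Divide by 10111 (XOR where the leading bit is 1):
  pos 0: 10111 XOR 10111 = 00000
  pos 5: 10001 XOR 10111 = 00110
  pos 7: 11000 XOR 10111 = 01111
  pos 8: 11110 XOR 10111 = 01001
  pos 9: 10010 XOR 10111 = 00101
Remainder (last 4 bits) = 0101. This is the CRC / FCS.

0101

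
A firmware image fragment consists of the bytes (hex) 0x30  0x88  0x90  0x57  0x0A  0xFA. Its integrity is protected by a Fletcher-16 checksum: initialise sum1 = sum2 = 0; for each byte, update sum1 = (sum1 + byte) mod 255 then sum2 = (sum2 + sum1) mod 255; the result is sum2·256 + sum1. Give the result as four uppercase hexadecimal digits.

Running sums (mod 255):
  after byte 0 (0x30): sum1=48, sum2=48
  after byte 1 (0x88): sum1=184, sum2=232
  after byte 2 (0x90): sum1=73, sum2=50
  after byte 3 (0x57): sum1=160, sum2=210
  after byte 4 (0x0A): sum1=170, sum2=125
  after byte 5 (0xFA): sum1=165, sum2=35
Checksum = sum2·256 + sum1 = 35·256 + 165 = 9125 = 0x23A5.

23A5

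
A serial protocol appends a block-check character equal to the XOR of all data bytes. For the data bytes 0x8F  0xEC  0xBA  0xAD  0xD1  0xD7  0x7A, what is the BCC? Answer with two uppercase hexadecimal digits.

XOR the bytes together:
  start with 0x8F
  0x8F ⊕ 0xEC = 0x63
  0x63 ⊕ 0xBA = 0xD9
  0xD9 ⊕ 0xAD = 0x74
  0x74 ⊕ 0xD1 = 0xA5
  0xA5 ⊕ 0xD7 = 0x72
  0x72 ⊕ 0x7A = 0x08

08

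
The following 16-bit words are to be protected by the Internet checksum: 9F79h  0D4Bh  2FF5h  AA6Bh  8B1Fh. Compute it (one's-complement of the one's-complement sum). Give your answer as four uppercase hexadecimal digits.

EDBA

One's-complement addition (fold any carry out of bit 15 back into bit 0):
  0x9F79 + 0x0D4B = 0x0ACC4
  0xACC4 + 0x2FF5 = 0x0DCB9
  0xDCB9 + 0xAA6B = 0x18724 → wrap carry → 0x8725
  0x8725 + 0x8B1F = 0x11244 → wrap carry → 0x1245
One's-complement sum = 0x1245.
Checksum = ~0x1245 & 0xFFFF = 0xEDBA.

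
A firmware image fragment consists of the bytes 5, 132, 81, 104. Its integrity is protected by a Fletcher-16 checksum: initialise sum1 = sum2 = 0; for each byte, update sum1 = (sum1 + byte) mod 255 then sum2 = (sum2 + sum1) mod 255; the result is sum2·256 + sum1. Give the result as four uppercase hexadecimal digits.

Running sums (mod 255):
  after byte 0 (5): sum1=5, sum2=5
  after byte 1 (132): sum1=137, sum2=142
  after byte 2 (81): sum1=218, sum2=105
  after byte 3 (104): sum1=67, sum2=172
Checksum = sum2·256 + sum1 = 172·256 + 67 = 44099 = 0xAC43.

AC43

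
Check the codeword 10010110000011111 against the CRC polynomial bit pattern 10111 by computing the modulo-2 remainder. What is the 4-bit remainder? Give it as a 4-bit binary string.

1000

Modulo-2 division of 10010110000011111 by 10111:
  pos 0: 10010 XOR 10111 = 00101
  pos 2: 10111 XOR 10111 = 00000
  pos 12: 11111 XOR 10111 = 01000
Remainder = 1000 (nonzero — an error is detected).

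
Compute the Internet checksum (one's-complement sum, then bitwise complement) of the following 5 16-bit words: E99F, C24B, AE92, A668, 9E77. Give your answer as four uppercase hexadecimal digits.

60A1

One's-complement addition (fold any carry out of bit 15 back into bit 0):
  0xE99F + 0xC24B = 0x1ABEA → wrap carry → 0xABEB
  0xABEB + 0xAE92 = 0x15A7D → wrap carry → 0x5A7E
  0x5A7E + 0xA668 = 0x100E6 → wrap carry → 0x00E7
  0x00E7 + 0x9E77 = 0x09F5E
One's-complement sum = 0x9F5E.
Checksum = ~0x9F5E & 0xFFFF = 0x60A1.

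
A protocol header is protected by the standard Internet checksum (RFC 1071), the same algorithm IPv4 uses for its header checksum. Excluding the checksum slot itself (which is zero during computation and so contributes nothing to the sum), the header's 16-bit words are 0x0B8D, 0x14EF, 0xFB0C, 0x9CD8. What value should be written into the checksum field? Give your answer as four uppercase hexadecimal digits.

479E

One's-complement addition (fold any carry out of bit 15 back into bit 0):
  0x0B8D + 0x14EF = 0x0207C
  0x207C + 0xFB0C = 0x11B88 → wrap carry → 0x1B89
  0x1B89 + 0x9CD8 = 0x0B861
One's-complement sum = 0xB861.
Checksum = ~0xB861 & 0xFFFF = 0x479E.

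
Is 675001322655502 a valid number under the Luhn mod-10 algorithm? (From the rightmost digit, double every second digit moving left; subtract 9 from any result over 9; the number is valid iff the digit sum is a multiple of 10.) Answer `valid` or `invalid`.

From the right, keep odd positions and double even positions (subtract 9 from any doubled value over 9):
  doubled (positions 2,4,...): 0 1 3 4 2 0 5 → sum 15
  kept (positions 1,3,...): 2 5 5 2 3 0 5 6 → sum 28
Total = 43.
43 mod 10 = 3, so the number is invalid.

invalid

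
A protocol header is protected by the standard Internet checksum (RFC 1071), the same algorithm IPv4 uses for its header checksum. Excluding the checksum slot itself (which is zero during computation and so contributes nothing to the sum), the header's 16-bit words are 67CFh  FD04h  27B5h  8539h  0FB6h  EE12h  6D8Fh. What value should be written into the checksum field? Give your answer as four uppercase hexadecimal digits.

One's-complement addition (fold any carry out of bit 15 back into bit 0):
  0x67CF + 0xFD04 = 0x164D3 → wrap carry → 0x64D4
  0x64D4 + 0x27B5 = 0x08C89
  0x8C89 + 0x8539 = 0x111C2 → wrap carry → 0x11C3
  0x11C3 + 0x0FB6 = 0x02179
  0x2179 + 0xEE12 = 0x10F8B → wrap carry → 0x0F8C
  0x0F8C + 0x6D8F = 0x07D1B
One's-complement sum = 0x7D1B.
Checksum = ~0x7D1B & 0xFFFF = 0x82E4.

82E4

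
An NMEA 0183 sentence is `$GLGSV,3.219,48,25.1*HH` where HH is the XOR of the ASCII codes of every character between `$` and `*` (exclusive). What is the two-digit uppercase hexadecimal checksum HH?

56

XOR the ASCII codes of the payload characters:
  'G' = 0x47 → acc = 0x47
  'L' = 0x4C → acc = 0x0B
  'G' = 0x47 → acc = 0x4C
  'S' = 0x53 → acc = 0x1F
  'V' = 0x56 → acc = 0x49
  ',' = 0x2C → acc = 0x65
  '3' = 0x33 → acc = 0x56
  '.' = 0x2E → acc = 0x78
  '2' = 0x32 → acc = 0x4A
  '1' = 0x31 → acc = 0x7B
  '9' = 0x39 → acc = 0x42
  ',' = 0x2C → acc = 0x6E
  '4' = 0x34 → acc = 0x5A
  '8' = 0x38 → acc = 0x62
  ',' = 0x2C → acc = 0x4E
  '2' = 0x32 → acc = 0x7C
  '5' = 0x35 → acc = 0x49
  '.' = 0x2E → acc = 0x67
  '1' = 0x31 → acc = 0x56
Checksum = 0x56.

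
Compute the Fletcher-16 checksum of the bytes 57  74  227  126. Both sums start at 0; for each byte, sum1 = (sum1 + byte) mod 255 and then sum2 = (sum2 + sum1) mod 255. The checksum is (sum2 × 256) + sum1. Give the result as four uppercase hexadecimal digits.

0AE5

Running sums (mod 255):
  after byte 0 (57): sum1=57, sum2=57
  after byte 1 (74): sum1=131, sum2=188
  after byte 2 (227): sum1=103, sum2=36
  after byte 3 (126): sum1=229, sum2=10
Checksum = sum2·256 + sum1 = 10·256 + 229 = 2789 = 0x0AE5.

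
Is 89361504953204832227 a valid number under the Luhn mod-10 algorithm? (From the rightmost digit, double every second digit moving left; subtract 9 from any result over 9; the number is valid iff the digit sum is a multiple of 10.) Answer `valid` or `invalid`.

From the right, keep odd positions and double even positions (subtract 9 from any doubled value over 9):
  doubled (positions 2,4,...): 4 4 7 0 6 9 0 2 6 7 → sum 45
  kept (positions 1,3,...): 7 2 3 4 2 5 4 5 6 9 → sum 47
Total = 92.
92 mod 10 = 2, so the number is invalid.

invalid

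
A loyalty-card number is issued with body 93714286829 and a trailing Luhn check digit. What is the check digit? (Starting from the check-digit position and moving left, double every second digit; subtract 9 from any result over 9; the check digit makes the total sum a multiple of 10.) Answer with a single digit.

1

Partial digits right→left: 9 2 8 6 8 2 4 1 7 3 9
Double every second digit counting from the check-digit position (so the 1st, 3rd, 5th, ... of the partial from the right).
  doubled (with −9 where >9): 9 7 7 8 5 9 → sum 45
  kept as-is: 2 6 2 1 3 → sum 14
Total = 45 + 14 = 59.
Check digit = (10 − (59 mod 10)) mod 10 = 1.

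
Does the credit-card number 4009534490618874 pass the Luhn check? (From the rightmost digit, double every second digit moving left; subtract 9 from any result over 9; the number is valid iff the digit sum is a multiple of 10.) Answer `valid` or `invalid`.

valid

From the right, keep odd positions and double even positions (subtract 9 from any doubled value over 9):
  doubled (positions 2,4,...): 5 7 3 9 8 1 0 8 → sum 41
  kept (positions 1,3,...): 4 8 1 0 4 3 9 0 → sum 29
Total = 70.
70 mod 10 = 0, so the number is valid.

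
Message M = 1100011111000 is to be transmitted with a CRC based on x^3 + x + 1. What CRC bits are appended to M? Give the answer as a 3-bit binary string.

010

Append 3 zeros: 1100011111000000. Divide by 1011 (XOR where the leading bit is 1):
  pos 0: 1100 XOR 1011 = 0111
  pos 1: 1110 XOR 1011 = 0101
  pos 2: 1011 XOR 1011 = 0000
  pos 6: 1111 XOR 1011 = 0100
  pos 7: 1000 XOR 1011 = 0011
  pos 9: 1100 XOR 1011 = 0111
  pos 10: 1110 XOR 1011 = 0101
  pos 11: 1010 XOR 1011 = 0001
Remainder (last 3 bits) = 010. This is the CRC / FCS.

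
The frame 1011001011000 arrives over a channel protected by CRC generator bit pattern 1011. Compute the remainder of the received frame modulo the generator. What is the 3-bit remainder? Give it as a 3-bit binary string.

000

Modulo-2 division of 1011001011000 by 1011:
  pos 0: 1011 XOR 1011 = 0000
  pos 6: 1011 XOR 1011 = 0000
Remainder = 000 (zero — the frame passes the CRC check).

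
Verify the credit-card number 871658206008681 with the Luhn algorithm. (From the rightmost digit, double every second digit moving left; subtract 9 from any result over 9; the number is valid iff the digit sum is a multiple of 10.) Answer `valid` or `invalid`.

invalid

From the right, keep odd positions and double even positions (subtract 9 from any doubled value over 9):
  doubled (positions 2,4,...): 7 7 0 0 7 3 5 → sum 29
  kept (positions 1,3,...): 1 6 0 6 2 5 1 8 → sum 29
Total = 58.
58 mod 10 = 8, so the number is invalid.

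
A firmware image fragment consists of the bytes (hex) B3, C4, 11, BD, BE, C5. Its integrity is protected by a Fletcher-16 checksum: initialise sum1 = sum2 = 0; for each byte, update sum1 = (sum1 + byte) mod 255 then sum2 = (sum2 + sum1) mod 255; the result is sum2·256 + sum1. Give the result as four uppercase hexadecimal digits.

CECB

Running sums (mod 255):
  after byte 0 (B3): sum1=179, sum2=179
  after byte 1 (C4): sum1=120, sum2=44
  after byte 2 (11): sum1=137, sum2=181
  after byte 3 (BD): sum1=71, sum2=252
  after byte 4 (BE): sum1=6, sum2=3
  after byte 5 (C5): sum1=203, sum2=206
Checksum = sum2·256 + sum1 = 206·256 + 203 = 52939 = 0xCECB.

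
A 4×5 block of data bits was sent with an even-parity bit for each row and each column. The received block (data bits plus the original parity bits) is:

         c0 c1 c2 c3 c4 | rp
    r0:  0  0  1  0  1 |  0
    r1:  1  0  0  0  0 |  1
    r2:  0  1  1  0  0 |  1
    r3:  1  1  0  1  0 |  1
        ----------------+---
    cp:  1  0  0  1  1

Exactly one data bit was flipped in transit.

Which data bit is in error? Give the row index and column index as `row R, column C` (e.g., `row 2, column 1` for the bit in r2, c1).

row 2, column 0

Recompute each row's even parity and compare to rp:
  r0: data parity 0, sent rp 0 → ok
  r1: data parity 1, sent rp 1 → ok
  r2: data parity 0, sent rp 1 → mismatch
  r3: data parity 1, sent rp 1 → ok
Recompute each column's even parity and compare to cp:
  c0: data parity 0, sent cp 1 → mismatch
  c1: data parity 0, sent cp 0 → ok
  c2: data parity 0, sent cp 0 → ok
  c3: data parity 1, sent cp 1 → ok
  c4: data parity 1, sent cp 1 → ok
Exactly one row (r2) and one column (c0) fail → the flipped bit is at their intersection.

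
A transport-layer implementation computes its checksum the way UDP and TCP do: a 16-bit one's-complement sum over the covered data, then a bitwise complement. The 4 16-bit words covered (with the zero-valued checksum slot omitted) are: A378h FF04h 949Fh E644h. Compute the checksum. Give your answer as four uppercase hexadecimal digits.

One's-complement addition (fold any carry out of bit 15 back into bit 0):
  0xA378 + 0xFF04 = 0x1A27C → wrap carry → 0xA27D
  0xA27D + 0x949F = 0x1371C → wrap carry → 0x371D
  0x371D + 0xE644 = 0x11D61 → wrap carry → 0x1D62
One's-complement sum = 0x1D62.
Checksum = ~0x1D62 & 0xFFFF = 0xE29D.

E29D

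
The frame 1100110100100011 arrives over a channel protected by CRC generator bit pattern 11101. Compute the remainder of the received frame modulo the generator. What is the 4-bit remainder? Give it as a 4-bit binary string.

0000

Modulo-2 division of 1100110100100011 by 11101:
  pos 0: 11001 XOR 11101 = 00100
  pos 2: 10010 XOR 11101 = 01111
  pos 3: 11111 XOR 11101 = 00010
  pos 6: 10001 XOR 11101 = 01100
  pos 7: 11000 XOR 11101 = 00101
  pos 9: 10100 XOR 11101 = 01001
  pos 10: 10011 XOR 11101 = 01110
  pos 11: 11101 XOR 11101 = 00000
Remainder = 0000 (zero — the frame passes the CRC check).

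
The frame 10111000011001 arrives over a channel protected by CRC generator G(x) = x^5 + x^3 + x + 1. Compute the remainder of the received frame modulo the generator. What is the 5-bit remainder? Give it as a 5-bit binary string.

Modulo-2 division of 10111000011001 by 101011:
  pos 0: 101110 XOR 101011 = 000101
  pos 3: 101000 XOR 101011 = 000011
  pos 7: 111100 XOR 101011 = 010111
  pos 8: 101111 XOR 101011 = 000100
Remainder = 00100 (nonzero — an error is detected).

00100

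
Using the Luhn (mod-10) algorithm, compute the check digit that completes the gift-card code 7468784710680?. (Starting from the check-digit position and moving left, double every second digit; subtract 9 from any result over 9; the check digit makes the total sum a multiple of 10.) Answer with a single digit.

Partial digits right→left: 0 8 6 0 1 7 4 8 7 8 6 4 7
Double every second digit counting from the check-digit position (so the 1st, 3rd, 5th, ... of the partial from the right).
  doubled (with −9 where >9): 0 3 2 8 5 3 5 → sum 26
  kept as-is: 8 0 7 8 8 4 → sum 35
Total = 26 + 35 = 61.
Check digit = (10 − (61 mod 10)) mod 10 = 9.

9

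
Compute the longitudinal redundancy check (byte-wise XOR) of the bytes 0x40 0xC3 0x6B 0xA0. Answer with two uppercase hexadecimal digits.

48

XOR the bytes together:
  start with 0x40
  0x40 ⊕ 0xC3 = 0x83
  0x83 ⊕ 0x6B = 0xE8
  0xE8 ⊕ 0xA0 = 0x48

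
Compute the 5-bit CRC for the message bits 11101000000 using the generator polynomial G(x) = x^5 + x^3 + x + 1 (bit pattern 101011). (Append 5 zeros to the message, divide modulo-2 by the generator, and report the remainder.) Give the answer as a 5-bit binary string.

Append 5 zeros: 1110100000000000. Divide by 101011 (XOR where the leading bit is 1):
  pos 0: 111010 XOR 101011 = 010001
  pos 1: 100010 XOR 101011 = 001001
  pos 3: 100100 XOR 101011 = 001111
  pos 5: 111100 XOR 101011 = 010111
  pos 6: 101110 XOR 101011 = 000101
  pos 9: 101000 XOR 101011 = 000011
Remainder (last 5 bits) = 00110. This is the CRC / FCS.

00110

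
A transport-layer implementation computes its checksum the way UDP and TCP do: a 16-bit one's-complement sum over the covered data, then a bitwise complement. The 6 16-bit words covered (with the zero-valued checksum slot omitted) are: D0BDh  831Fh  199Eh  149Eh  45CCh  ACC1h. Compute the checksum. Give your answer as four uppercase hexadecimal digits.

One's-complement addition (fold any carry out of bit 15 back into bit 0):
  0xD0BD + 0x831F = 0x153DC → wrap carry → 0x53DD
  0x53DD + 0x199E = 0x06D7B
  0x6D7B + 0x149E = 0x08219
  0x8219 + 0x45CC = 0x0C7E5
  0xC7E5 + 0xACC1 = 0x174A6 → wrap carry → 0x74A7
One's-complement sum = 0x74A7.
Checksum = ~0x74A7 & 0xFFFF = 0x8B58.

8B58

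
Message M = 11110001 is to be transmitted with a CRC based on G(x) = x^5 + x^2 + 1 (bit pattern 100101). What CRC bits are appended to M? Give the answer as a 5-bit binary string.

00111

Append 5 zeros: 1111000100000. Divide by 100101 (XOR where the leading bit is 1):
  pos 0: 111100 XOR 100101 = 011001
  pos 1: 110010 XOR 100101 = 010111
  pos 2: 101111 XOR 100101 = 001010
  pos 4: 101000 XOR 100101 = 001101
  pos 6: 110100 XOR 100101 = 010001
  pos 7: 100010 XOR 100101 = 000111
Remainder (last 5 bits) = 00111. This is the CRC / FCS.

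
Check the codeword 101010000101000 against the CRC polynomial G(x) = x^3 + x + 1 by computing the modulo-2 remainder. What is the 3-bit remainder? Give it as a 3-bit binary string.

Modulo-2 division of 101010000101000 by 1011:
  pos 0: 1010 XOR 1011 = 0001
  pos 3: 1100 XOR 1011 = 0111
  pos 4: 1110 XOR 1011 = 0101
  pos 5: 1010 XOR 1011 = 0001
  pos 8: 1101 XOR 1011 = 0110
  pos 9: 1100 XOR 1011 = 0111
  pos 10: 1110 XOR 1011 = 0101
  pos 11: 1010 XOR 1011 = 0001
Remainder = 001 (nonzero — an error is detected).

001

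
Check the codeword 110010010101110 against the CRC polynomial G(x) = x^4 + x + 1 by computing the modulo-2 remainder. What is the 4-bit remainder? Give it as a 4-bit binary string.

Modulo-2 division of 110010010101110 by 10011:
  pos 0: 11001 XOR 10011 = 01010
  pos 1: 10100 XOR 10011 = 00111
  pos 3: 11101 XOR 10011 = 01110
  pos 4: 11100 XOR 10011 = 01111
  pos 5: 11111 XOR 10011 = 01100
  pos 6: 11000 XOR 10011 = 01011
  pos 7: 10111 XOR 10011 = 00100
  pos 9: 10011 XOR 10011 = 00000
Remainder = 0000 (zero — the frame passes the CRC check).

0000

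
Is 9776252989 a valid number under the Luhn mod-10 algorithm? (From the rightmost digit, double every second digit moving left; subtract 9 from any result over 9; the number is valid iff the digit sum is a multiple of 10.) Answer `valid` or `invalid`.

invalid

From the right, keep odd positions and double even positions (subtract 9 from any doubled value over 9):
  doubled (positions 2,4,...): 7 4 4 5 9 → sum 29
  kept (positions 1,3,...): 9 9 5 6 7 → sum 36
Total = 65.
65 mod 10 = 5, so the number is invalid.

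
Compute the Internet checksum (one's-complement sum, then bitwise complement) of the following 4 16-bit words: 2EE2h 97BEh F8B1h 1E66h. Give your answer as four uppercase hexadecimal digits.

One's-complement addition (fold any carry out of bit 15 back into bit 0):
  0x2EE2 + 0x97BE = 0x0C6A0
  0xC6A0 + 0xF8B1 = 0x1BF51 → wrap carry → 0xBF52
  0xBF52 + 0x1E66 = 0x0DDB8
One's-complement sum = 0xDDB8.
Checksum = ~0xDDB8 & 0xFFFF = 0x2247.

2247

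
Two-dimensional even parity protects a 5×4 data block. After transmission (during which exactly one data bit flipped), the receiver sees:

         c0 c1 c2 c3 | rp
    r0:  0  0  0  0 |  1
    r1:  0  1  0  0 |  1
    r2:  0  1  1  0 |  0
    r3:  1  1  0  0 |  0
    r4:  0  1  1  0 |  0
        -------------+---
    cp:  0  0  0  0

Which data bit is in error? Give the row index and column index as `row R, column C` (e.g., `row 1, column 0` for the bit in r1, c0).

Recompute each row's even parity and compare to rp:
  r0: data parity 0, sent rp 1 → mismatch
  r1: data parity 1, sent rp 1 → ok
  r2: data parity 0, sent rp 0 → ok
  r3: data parity 0, sent rp 0 → ok
  r4: data parity 0, sent rp 0 → ok
Recompute each column's even parity and compare to cp:
  c0: data parity 1, sent cp 0 → mismatch
  c1: data parity 0, sent cp 0 → ok
  c2: data parity 0, sent cp 0 → ok
  c3: data parity 0, sent cp 0 → ok
Exactly one row (r0) and one column (c0) fail → the flipped bit is at their intersection.

row 0, column 0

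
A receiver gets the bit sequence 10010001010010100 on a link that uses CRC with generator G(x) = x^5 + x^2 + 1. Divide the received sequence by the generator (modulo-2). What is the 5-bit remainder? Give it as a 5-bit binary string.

11101

Modulo-2 division of 10010001010010100 by 100101:
  pos 0: 100100 XOR 100101 = 000001
  pos 5: 101010 XOR 100101 = 001111
  pos 7: 111101 XOR 100101 = 011000
  pos 8: 110000 XOR 100101 = 010101
  pos 9: 101011 XOR 100101 = 001110
  pos 11: 111000 XOR 100101 = 011101
Remainder = 11101 (nonzero — an error is detected).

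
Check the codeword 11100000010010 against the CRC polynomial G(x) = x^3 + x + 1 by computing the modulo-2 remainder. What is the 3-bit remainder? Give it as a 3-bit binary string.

000

Modulo-2 division of 11100000010010 by 1011:
  pos 0: 1110 XOR 1011 = 0101
  pos 1: 1010 XOR 1011 = 0001
  pos 4: 1000 XOR 1011 = 0011
  pos 6: 1101 XOR 1011 = 0110
  pos 7: 1100 XOR 1011 = 0111
  pos 8: 1110 XOR 1011 = 0101
  pos 9: 1011 XOR 1011 = 0000
Remainder = 000 (zero — the frame passes the CRC check).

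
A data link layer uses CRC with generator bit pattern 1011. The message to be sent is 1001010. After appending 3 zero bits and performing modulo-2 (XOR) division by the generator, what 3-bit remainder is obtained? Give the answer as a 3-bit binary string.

Append 3 zeros: 1001010000. Divide by 1011 (XOR where the leading bit is 1):
  pos 0: 1001 XOR 1011 = 0010
  pos 2: 1001 XOR 1011 = 0010
  pos 4: 1000 XOR 1011 = 0011
  pos 6: 1100 XOR 1011 = 0111
Remainder (last 3 bits) = 111. This is the CRC / FCS.

111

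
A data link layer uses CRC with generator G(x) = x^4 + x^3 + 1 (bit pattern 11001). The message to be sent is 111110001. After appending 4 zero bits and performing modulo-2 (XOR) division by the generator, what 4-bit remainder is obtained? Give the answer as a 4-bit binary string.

0110

Append 4 zeros: 1111100010000. Divide by 11001 (XOR where the leading bit is 1):
  pos 0: 11111 XOR 11001 = 00110
  pos 2: 11000 XOR 11001 = 00001
  pos 6: 10100 XOR 11001 = 01101
  pos 7: 11010 XOR 11001 = 00011
Remainder (last 4 bits) = 0110. This is the CRC / FCS.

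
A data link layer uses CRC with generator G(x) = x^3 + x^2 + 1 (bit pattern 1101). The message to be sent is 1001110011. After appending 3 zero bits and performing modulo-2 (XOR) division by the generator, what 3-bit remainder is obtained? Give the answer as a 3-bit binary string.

Append 3 zeros: 1001110011000. Divide by 1101 (XOR where the leading bit is 1):
  pos 0: 1001 XOR 1101 = 0100
  pos 1: 1001 XOR 1101 = 0100
  pos 2: 1001 XOR 1101 = 0100
  pos 3: 1000 XOR 1101 = 0101
  pos 4: 1010 XOR 1101 = 0111
  pos 5: 1111 XOR 1101 = 0010
  pos 7: 1010 XOR 1101 = 0111
  pos 8: 1110 XOR 1101 = 0011
Remainder (last 3 bits) = 110. This is the CRC / FCS.

110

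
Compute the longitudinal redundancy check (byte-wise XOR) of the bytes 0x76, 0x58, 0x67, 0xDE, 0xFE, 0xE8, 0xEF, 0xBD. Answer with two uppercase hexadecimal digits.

XOR the bytes together:
  start with 0x76
  0x76 ⊕ 0x58 = 0x2E
  0x2E ⊕ 0x67 = 0x49
  0x49 ⊕ 0xDE = 0x97
  0x97 ⊕ 0xFE = 0x69
  0x69 ⊕ 0xE8 = 0x81
  0x81 ⊕ 0xEF = 0x6E
  0x6E ⊕ 0xBD = 0xD3

D3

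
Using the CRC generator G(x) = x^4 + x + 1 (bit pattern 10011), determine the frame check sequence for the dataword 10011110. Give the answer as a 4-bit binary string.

Append 4 zeros: 100111100000. Divide by 10011 (XOR where the leading bit is 1):
  pos 0: 10011 XOR 10011 = 00000
  pos 5: 11000 XOR 10011 = 01011
  pos 6: 10110 XOR 10011 = 00101
Remainder (last 4 bits) = 1010. This is the CRC / FCS.

1010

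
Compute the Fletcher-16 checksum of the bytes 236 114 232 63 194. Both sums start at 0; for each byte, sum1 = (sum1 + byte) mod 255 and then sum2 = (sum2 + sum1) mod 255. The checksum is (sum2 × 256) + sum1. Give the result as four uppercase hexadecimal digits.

Running sums (mod 255):
  after byte 0 (236): sum1=236, sum2=236
  after byte 1 (114): sum1=95, sum2=76
  after byte 2 (232): sum1=72, sum2=148
  after byte 3 (63): sum1=135, sum2=28
  after byte 4 (194): sum1=74, sum2=102
Checksum = sum2·256 + sum1 = 102·256 + 74 = 26186 = 0x664A.

664A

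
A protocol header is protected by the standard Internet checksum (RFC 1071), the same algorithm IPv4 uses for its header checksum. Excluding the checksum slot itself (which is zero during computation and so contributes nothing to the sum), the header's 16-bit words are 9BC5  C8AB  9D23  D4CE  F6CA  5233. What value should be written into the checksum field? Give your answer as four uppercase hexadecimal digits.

E09D

One's-complement addition (fold any carry out of bit 15 back into bit 0):
  0x9BC5 + 0xC8AB = 0x16470 → wrap carry → 0x6471
  0x6471 + 0x9D23 = 0x10194 → wrap carry → 0x0195
  0x0195 + 0xD4CE = 0x0D663
  0xD663 + 0xF6CA = 0x1CD2D → wrap carry → 0xCD2E
  0xCD2E + 0x5233 = 0x11F61 → wrap carry → 0x1F62
One's-complement sum = 0x1F62.
Checksum = ~0x1F62 & 0xFFFF = 0xE09D.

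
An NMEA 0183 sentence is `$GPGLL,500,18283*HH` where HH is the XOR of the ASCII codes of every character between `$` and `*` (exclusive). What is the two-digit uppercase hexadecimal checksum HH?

XOR the ASCII codes of the payload characters:
  'G' = 0x47 → acc = 0x47
  'P' = 0x50 → acc = 0x17
  'G' = 0x47 → acc = 0x50
  'L' = 0x4C → acc = 0x1C
  'L' = 0x4C → acc = 0x50
  ',' = 0x2C → acc = 0x7C
  '5' = 0x35 → acc = 0x49
  '0' = 0x30 → acc = 0x79
  '0' = 0x30 → acc = 0x49
  ',' = 0x2C → acc = 0x65
  '1' = 0x31 → acc = 0x54
  '8' = 0x38 → acc = 0x6C
  '2' = 0x32 → acc = 0x5E
  '8' = 0x38 → acc = 0x66
  '3' = 0x33 → acc = 0x55
Checksum = 0x55.

55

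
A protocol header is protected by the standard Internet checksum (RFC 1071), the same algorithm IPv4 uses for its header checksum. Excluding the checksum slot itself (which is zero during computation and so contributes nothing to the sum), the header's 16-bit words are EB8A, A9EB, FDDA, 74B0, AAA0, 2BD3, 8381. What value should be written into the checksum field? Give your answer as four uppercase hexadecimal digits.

9E08

One's-complement addition (fold any carry out of bit 15 back into bit 0):
  0xEB8A + 0xA9EB = 0x19575 → wrap carry → 0x9576
  0x9576 + 0xFDDA = 0x19350 → wrap carry → 0x9351
  0x9351 + 0x74B0 = 0x10801 → wrap carry → 0x0802
  0x0802 + 0xAAA0 = 0x0B2A2
  0xB2A2 + 0x2BD3 = 0x0DE75
  0xDE75 + 0x8381 = 0x161F6 → wrap carry → 0x61F7
One's-complement sum = 0x61F7.
Checksum = ~0x61F7 & 0xFFFF = 0x9E08.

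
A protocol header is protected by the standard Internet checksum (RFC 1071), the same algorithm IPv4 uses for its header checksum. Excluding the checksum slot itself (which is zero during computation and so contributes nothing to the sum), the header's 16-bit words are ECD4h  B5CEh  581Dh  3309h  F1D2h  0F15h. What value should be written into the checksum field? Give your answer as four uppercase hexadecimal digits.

D14D

One's-complement addition (fold any carry out of bit 15 back into bit 0):
  0xECD4 + 0xB5CE = 0x1A2A2 → wrap carry → 0xA2A3
  0xA2A3 + 0x581D = 0x0FAC0
  0xFAC0 + 0x3309 = 0x12DC9 → wrap carry → 0x2DCA
  0x2DCA + 0xF1D2 = 0x11F9C → wrap carry → 0x1F9D
  0x1F9D + 0x0F15 = 0x02EB2
One's-complement sum = 0x2EB2.
Checksum = ~0x2EB2 & 0xFFFF = 0xD14D.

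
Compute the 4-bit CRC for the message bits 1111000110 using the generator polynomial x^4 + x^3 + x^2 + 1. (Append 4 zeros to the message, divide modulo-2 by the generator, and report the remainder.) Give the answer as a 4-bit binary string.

Append 4 zeros: 11110001100000. Divide by 11101 (XOR where the leading bit is 1):
  pos 0: 11110 XOR 11101 = 00011
  pos 3: 11001 XOR 11101 = 00100
  pos 5: 10010 XOR 11101 = 01111
  pos 6: 11110 XOR 11101 = 00011
  pos 9: 11000 XOR 11101 = 00101
Remainder (last 4 bits) = 0101. This is the CRC / FCS.

0101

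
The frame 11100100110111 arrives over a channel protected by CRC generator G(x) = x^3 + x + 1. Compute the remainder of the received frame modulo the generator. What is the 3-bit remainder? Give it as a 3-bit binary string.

Modulo-2 division of 11100100110111 by 1011:
  pos 0: 1110 XOR 1011 = 0101
  pos 1: 1010 XOR 1011 = 0001
  pos 4: 1100 XOR 1011 = 0111
  pos 5: 1111 XOR 1011 = 0100
  pos 6: 1001 XOR 1011 = 0010
  pos 8: 1001 XOR 1011 = 0010
  pos 10: 1011 XOR 1011 = 0000
Remainder = 000 (zero — the frame passes the CRC check).

000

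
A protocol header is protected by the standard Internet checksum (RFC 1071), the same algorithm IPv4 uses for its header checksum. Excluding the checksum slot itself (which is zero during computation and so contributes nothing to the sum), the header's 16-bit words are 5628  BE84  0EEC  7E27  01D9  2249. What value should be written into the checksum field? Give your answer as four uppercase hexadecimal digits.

One's-complement addition (fold any carry out of bit 15 back into bit 0):
  0x5628 + 0xBE84 = 0x114AC → wrap carry → 0x14AD
  0x14AD + 0x0EEC = 0x02399
  0x2399 + 0x7E27 = 0x0A1C0
  0xA1C0 + 0x01D9 = 0x0A399
  0xA399 + 0x2249 = 0x0C5E2
One's-complement sum = 0xC5E2.
Checksum = ~0xC5E2 & 0xFFFF = 0x3A1D.

3A1D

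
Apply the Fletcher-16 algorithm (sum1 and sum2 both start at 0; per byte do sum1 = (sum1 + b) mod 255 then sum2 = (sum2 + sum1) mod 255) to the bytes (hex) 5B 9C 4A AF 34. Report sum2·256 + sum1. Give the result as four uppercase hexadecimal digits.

Running sums (mod 255):
  after byte 0 (5B): sum1=91, sum2=91
  after byte 1 (9C): sum1=247, sum2=83
  after byte 2 (4A): sum1=66, sum2=149
  after byte 3 (AF): sum1=241, sum2=135
  after byte 4 (34): sum1=38, sum2=173
Checksum = sum2·256 + sum1 = 173·256 + 38 = 44326 = 0xAD26.

AD26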